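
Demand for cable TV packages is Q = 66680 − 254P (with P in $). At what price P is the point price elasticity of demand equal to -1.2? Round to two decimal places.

Ed = −254P/(66680 − 254P). Set this equal to -1.2:
254P = 1.2·(66680 − 254P) ⇒ 254P(1 + 1.2) = 1.2·66680
P = 1.2·66680 / (254·2.2) = 143.1925…

143.19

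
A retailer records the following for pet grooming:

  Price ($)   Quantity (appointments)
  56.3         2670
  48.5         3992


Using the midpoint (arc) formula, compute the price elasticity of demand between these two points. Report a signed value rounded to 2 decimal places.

%ΔQ = (3992 − 2670) / [(2670 + 3992)/2] = 1322/3331 = 0.396877…
%ΔP = (48.5 − 56.3) / [(56.3 + 48.5)/2] = -7.8/52.4 = -0.148854…
Arc Ed = %ΔQ / %ΔP = (1322/3331) / (-7.8/52.4) = -2.6662…

-2.67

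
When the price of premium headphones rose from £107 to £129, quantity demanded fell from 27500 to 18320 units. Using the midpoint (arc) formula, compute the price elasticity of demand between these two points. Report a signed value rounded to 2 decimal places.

%ΔQ = (18320 − 27500) / [(27500 + 18320)/2] = -9180/22910 = -0.400698…
%ΔP = (129 − 107) / [(107 + 129)/2] = 22/118 = 0.186440…
Arc Ed = %ΔQ / %ΔP = (-9180/22910) / (22/118) = -2.1492…

-2.15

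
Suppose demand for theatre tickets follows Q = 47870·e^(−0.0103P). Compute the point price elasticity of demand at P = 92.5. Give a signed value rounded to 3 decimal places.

-0.953

dQ/dP = −0.0103·Q = -190.163. At P = 92.5, Q = 18462.5.
Ed = (dQ/dP)·(P/Q) = (-190.163) × (92.5/18462.5) = -0.95275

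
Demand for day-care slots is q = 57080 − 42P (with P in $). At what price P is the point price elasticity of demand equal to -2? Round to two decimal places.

906.03

Ed = −42P/(57080 − 42P). Set this equal to -2:
42P = 2·(57080 − 42P) ⇒ 42P(1 + 2) = 2·57080
P = 2·57080 / (42·3) = 906.0317…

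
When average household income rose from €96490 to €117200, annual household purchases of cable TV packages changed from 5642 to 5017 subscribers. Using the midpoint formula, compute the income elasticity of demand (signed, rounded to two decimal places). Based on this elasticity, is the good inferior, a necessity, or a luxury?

%ΔQ = (5017 − 5642)/[( 5642 + 5017)/2] = -625/5329.5 = -0.117271…
%ΔIncome = (117200 − 96490)/[( 96490 + 117200)/2] = 20710/106845 = 0.193832…
E_income = (-625/5329.5) / (20710/106845) = -0.6050…
E_income < 0 ⇒ inferior good.

-0.61; inferior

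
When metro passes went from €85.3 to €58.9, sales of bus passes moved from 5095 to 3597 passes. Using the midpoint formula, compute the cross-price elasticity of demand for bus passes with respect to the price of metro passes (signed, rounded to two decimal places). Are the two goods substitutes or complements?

%ΔQ_{bus passes} = (3597 − 5095)/avg = -1498/4346 = -0.344684…
%ΔP_{metro passes} = (58.9 − 85.3)/avg = -26.4/72.1 = -0.366158…
E_cross = (-1498/4346) / (-26.4/72.1) = 0.9413…
E_cross > 0 ⇒ the goods are substitutes.

0.94; substitutes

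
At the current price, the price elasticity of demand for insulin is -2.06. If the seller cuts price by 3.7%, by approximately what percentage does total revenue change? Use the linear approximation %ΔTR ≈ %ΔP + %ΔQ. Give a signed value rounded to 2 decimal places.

%ΔQ ≈ Ed × %ΔP = (-2.06) × (-3.7%) = +7.6220%
%ΔTR ≈ %ΔP + %ΔQ = (-3.7%) + (+7.6220%) = +3.9220%

+3.92%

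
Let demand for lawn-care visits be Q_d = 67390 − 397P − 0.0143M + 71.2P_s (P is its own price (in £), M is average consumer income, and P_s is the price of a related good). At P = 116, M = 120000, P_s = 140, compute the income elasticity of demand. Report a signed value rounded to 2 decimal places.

-0.06

At the given values, Q_d = 67390 − 397(116) − 0.0143(120000) + 71.2(140) = 29590.
∂Q_d/∂M = -0.0143.
E = (-0.0143) × (120000/29590) = -0.0579…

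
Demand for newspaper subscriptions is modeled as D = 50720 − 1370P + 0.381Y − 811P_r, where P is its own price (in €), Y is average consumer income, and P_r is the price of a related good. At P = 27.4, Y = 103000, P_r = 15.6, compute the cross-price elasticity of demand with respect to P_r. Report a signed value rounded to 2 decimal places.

At the given values, D = 50720 − 1370(27.4) + 0.381(103000) − 811(15.6) = 39773.4.
∂D/∂P_r = -811.
E = (-811) × (15.6/39773.4) = -0.3180…

-0.32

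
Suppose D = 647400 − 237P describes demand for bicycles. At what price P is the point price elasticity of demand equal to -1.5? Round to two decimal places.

Ed = −237P/(647400 − 237P). Set this equal to -1.5:
237P = 1.5·(647400 − 237P) ⇒ 237P(1 + 1.5) = 1.5·647400
P = 1.5·647400 / (237·2.5) = 1638.9873…

1638.99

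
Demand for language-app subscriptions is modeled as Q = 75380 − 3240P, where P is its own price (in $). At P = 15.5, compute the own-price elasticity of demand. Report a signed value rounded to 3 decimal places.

At the given values, Q = 75380 − 3240(15.5) = 25160.
∂Q/∂P = −3240.
E = (-3240) × (15.5/25160) = -1.99602…

-1.996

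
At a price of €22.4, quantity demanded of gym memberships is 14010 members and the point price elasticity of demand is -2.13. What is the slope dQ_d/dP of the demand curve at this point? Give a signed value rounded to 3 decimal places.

Ed = (dQ_d/dP)·(P/Q_d) ⇒ dQ_d/dP = Ed·Q_d/P = (-2.13)·14010/22.4 = -1332.20089…

-1332.201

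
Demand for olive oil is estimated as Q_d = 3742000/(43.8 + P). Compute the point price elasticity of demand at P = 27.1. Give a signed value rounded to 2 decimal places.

dQ_d/dP = −3742000/(43.8 + P)² = -744.408. At P = 27.1, Q_d = 52778.6.
Ed = (dQ_d/dP)·(P/Q_d) = (-744.408) × (27.1/52778.6) = -0.3822…

-0.38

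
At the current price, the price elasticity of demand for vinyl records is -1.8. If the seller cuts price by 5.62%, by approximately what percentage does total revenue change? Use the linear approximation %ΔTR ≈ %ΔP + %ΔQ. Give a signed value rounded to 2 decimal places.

%ΔQ ≈ Ed × %ΔP = (-1.8) × (-5.62%) = +10.1160%
%ΔTR ≈ %ΔP + %ΔQ = (-5.62%) + (+10.1160%) = +4.4960%

+4.50%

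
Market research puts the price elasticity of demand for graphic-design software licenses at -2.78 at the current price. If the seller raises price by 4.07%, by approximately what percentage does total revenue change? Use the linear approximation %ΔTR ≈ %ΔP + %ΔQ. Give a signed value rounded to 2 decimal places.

-7.24%

%ΔQ ≈ Ed × %ΔP = (-2.78) × (+4.07%) = -11.3146%
%ΔTR ≈ %ΔP + %ΔQ = (+4.07%) + (-11.3146%) = -7.2446%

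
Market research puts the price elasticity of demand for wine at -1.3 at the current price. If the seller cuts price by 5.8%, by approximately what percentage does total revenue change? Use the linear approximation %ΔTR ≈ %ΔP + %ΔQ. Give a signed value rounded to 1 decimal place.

%ΔQ ≈ Ed × %ΔP = (-1.3) × (-5.8%) = +7.5400%
%ΔTR ≈ %ΔP + %ΔQ = (-5.8%) + (+7.5400%) = +1.7400%

+1.7%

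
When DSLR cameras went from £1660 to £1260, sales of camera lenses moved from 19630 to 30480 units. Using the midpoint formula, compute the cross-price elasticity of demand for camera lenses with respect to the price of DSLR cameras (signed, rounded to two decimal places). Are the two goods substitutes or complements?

-1.58; complements

%ΔQ_{camera lenses} = (30480 − 19630)/avg = 10850/25055 = 0.433047…
%ΔP_{DSLR cameras} = (1260 − 1660)/avg = -400/1460 = -0.273972…
E_cross = (10850/25055) / (-400/1460) = -1.5806…
E_cross < 0 ⇒ the goods are complements.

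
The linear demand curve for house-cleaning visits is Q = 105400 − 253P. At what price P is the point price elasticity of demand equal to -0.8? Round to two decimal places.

Ed = −253P/(105400 − 253P). Set this equal to -0.8:
253P = 0.8·(105400 − 253P) ⇒ 253P(1 + 0.8) = 0.8·105400
P = 0.8·105400 / (253·1.8) = 185.1559…

185.16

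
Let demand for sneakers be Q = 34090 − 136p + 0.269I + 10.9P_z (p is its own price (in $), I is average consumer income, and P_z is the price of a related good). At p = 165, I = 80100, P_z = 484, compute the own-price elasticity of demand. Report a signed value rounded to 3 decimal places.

-0.583

At the given values, Q = 34090 − 136(165) + 0.269(80100) + 10.9(484) = 38472.5.
∂Q/∂p = −136.
E = (-136) × (165/38472.5) = -0.58327…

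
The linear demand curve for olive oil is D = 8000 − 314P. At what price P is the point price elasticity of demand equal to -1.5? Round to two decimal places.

Ed = −314P/(8000 − 314P). Set this equal to -1.5:
314P = 1.5·(8000 − 314P) ⇒ 314P(1 + 1.5) = 1.5·8000
P = 1.5·8000 / (314·2.5) = 15.2866…

15.29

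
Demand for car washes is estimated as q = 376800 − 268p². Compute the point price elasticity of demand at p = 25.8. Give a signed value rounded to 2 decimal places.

-1.80

dq/dp = −2·268·p = -13828.8. At p = 25.8, q = 198408.48.
Ed = (dq/dp)·(p/q) = (-13828.8) × (25.8/198408.48) = -1.7982…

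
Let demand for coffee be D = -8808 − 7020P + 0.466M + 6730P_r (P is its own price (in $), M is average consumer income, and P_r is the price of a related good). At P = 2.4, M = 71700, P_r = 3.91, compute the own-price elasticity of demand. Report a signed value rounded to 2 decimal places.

-0.49

At the given values, D = -8808 − 7020(2.4) + 0.466(71700) + 6730(3.91) = 34070.5.
∂D/∂P = −7020.
E = (-7020) × (2.4/34070.5) = -0.4945…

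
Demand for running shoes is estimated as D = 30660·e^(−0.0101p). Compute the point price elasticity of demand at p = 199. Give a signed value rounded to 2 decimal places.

-2.01

dD/dp = −0.0101·D = -41.4959. At p = 199, D = 4108.5.
Ed = (dD/dp)·(p/D) = (-41.4959) × (199/4108.5) = -2.0099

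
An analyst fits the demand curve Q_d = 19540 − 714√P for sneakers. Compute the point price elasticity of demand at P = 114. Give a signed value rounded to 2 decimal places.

-0.32

dQ_d/dP = −714/(2√P) = -33.4361. At P = 114, Q_d = 11916.6.
Ed = (dQ_d/dP)·(P/Q_d) = (-33.4361) × (114/11916.6) = -0.3198…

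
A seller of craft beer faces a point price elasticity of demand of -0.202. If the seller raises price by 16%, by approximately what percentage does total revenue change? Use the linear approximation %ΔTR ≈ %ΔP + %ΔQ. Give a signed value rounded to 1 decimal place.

+12.8%

%ΔQ ≈ Ed × %ΔP = (-0.202) × (+16%) = -3.2320%
%ΔTR ≈ %ΔP + %ΔQ = (+16%) + (-3.2320%) = +12.7680%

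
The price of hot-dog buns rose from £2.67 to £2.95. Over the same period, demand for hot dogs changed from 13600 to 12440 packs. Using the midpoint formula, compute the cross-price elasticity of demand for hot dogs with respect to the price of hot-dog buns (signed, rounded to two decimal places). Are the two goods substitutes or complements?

%ΔQ_{hot dogs} = (12440 − 13600)/avg = -1160/13020 = -0.089093…
%ΔP_{hot-dog buns} = (2.95 − 2.67)/avg = 0.28/2.81 = 0.099644…
E_cross = (-1160/13020) / (0.28/2.81) = -0.8941…
E_cross < 0 ⇒ the goods are complements.

-0.89; complements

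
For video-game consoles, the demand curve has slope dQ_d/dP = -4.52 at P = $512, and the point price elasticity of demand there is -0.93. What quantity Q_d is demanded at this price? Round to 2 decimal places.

2488.43

Ed = (dQ_d/dP)·(P/Q_d) ⇒ Q_d = (dQ_d/dP)·P/Ed = (-4.52)·512/(-0.93) = 2488.4301…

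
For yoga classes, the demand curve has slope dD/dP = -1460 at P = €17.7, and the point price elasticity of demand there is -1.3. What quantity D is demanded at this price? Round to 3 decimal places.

19878.462

Ed = (dD/dP)·(P/D) ⇒ D = (dD/dP)·P/Ed = (-1460)·17.7/(-1.3) = 19878.46153…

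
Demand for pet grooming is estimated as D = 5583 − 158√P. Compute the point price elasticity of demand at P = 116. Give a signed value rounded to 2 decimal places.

dD/dP = −158/(2√P) = -7.33497. At P = 116, D = 3881.29.
Ed = (dD/dP)·(P/D) = (-7.33497) × (116/3881.29) = -0.2192…

-0.22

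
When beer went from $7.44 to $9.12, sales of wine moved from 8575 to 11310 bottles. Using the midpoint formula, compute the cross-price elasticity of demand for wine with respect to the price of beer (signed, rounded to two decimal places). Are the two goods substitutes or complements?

1.36; substitutes

%ΔQ_{wine} = (11310 − 8575)/avg = 2735/9942.5 = 0.275081…
%ΔP_{beer} = (9.12 − 7.44)/avg = 1.68/8.28 = 0.202898…
E_cross = (2735/9942.5) / (1.68/8.28) = 1.3557…
E_cross > 0 ⇒ the goods are substitutes.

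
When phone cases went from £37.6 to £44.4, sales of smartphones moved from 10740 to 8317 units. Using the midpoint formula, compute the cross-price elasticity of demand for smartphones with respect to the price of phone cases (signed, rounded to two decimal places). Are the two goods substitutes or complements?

-1.53; complements

%ΔQ_{smartphones} = (8317 − 10740)/avg = -2423/9528.5 = -0.254289…
%ΔP_{phone cases} = (44.4 − 37.6)/avg = 6.8/41 = 0.165853…
E_cross = (-2423/9528.5) / (6.8/41) = -1.5332…
E_cross < 0 ⇒ the goods are complements.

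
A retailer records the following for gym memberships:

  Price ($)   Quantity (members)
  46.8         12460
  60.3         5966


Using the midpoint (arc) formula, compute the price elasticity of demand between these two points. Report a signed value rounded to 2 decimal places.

-2.80

%ΔQ = (5966 − 12460) / [(12460 + 5966)/2] = -6494/9213 = -0.704873…
%ΔP = (60.3 − 46.8) / [(46.8 + 60.3)/2] = 13.5/53.55 = 0.252100…
Arc Ed = %ΔQ / %ΔP = (-6494/9213) / (13.5/53.55) = -2.7959…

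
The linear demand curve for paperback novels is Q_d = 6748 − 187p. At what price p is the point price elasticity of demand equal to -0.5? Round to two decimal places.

Ed = −187p/(6748 − 187p). Set this equal to -0.5:
187p = 0.5·(6748 − 187p) ⇒ 187p(1 + 0.5) = 0.5·6748
p = 0.5·6748 / (187·1.5) = 12.0285…

12.03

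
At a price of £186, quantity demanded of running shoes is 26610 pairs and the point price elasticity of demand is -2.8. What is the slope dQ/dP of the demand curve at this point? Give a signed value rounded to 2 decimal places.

Ed = (dQ/dP)·(P/Q) ⇒ dQ/dP = Ed·Q/P = (-2.8)·26610/186 = -400.5806…

-400.58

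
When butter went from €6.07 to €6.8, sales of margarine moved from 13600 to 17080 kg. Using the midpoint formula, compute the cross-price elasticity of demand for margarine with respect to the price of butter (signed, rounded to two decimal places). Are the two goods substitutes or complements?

2.00; substitutes

%ΔQ_{margarine} = (17080 − 13600)/avg = 3480/15340 = 0.226857…
%ΔP_{butter} = (6.8 − 6.07)/avg = 0.73/6.435 = 0.113442…
E_cross = (3480/15340) / (0.73/6.435) = 1.9997…
E_cross > 0 ⇒ the goods are substitutes.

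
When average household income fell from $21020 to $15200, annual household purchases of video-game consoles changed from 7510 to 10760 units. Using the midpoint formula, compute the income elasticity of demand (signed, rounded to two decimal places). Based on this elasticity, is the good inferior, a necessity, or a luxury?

%ΔQ = (10760 − 7510)/[( 7510 + 10760)/2] = 3250/9135 = 0.355774…
%ΔIncome = (15200 − 21020)/[( 21020 + 15200)/2] = -5820/18110 = -0.321369…
E_income = (3250/9135) / (-5820/18110) = -1.1070…
E_income < 0 ⇒ inferior good.

-1.11; inferior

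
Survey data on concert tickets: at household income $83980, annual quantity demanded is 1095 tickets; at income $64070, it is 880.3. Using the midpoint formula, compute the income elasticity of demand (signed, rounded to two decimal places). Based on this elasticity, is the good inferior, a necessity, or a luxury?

0.81; necessity

%ΔQ = (880.3 − 1095)/[( 1095 + 880.3)/2] = -214.7/987.65 = -0.217384…
%ΔIncome = (64070 − 83980)/[( 83980 + 64070)/2] = -19910/74025 = -0.268963…
E_income = (-214.7/987.65) / (-19910/74025) = 0.8082…
0 < E_income < 1 ⇒ normal good, necessity.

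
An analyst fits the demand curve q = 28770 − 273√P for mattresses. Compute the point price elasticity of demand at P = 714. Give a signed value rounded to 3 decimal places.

-0.170

dq/dP = −273/(2√P) = -5.10838. At P = 714, q = 21475.2.
Ed = (dq/dP)·(P/q) = (-5.10838) × (714/21475.2) = -0.16984…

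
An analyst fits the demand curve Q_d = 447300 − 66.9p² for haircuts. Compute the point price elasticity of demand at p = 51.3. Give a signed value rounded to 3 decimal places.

-1.298

dQ_d/dp = −2·66.9·p = -6863.94. At p = 51.3, Q_d = 271239.939.
Ed = (dQ_d/dp)·(p/Q_d) = (-6863.94) × (51.3/271239.939) = -1.29818…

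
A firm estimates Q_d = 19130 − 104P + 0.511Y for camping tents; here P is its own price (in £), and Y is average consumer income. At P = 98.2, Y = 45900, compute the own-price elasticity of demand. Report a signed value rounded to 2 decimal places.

-0.32

At the given values, Q_d = 19130 − 104(98.2) + 0.511(45900) = 32372.1.
∂Q_d/∂P = −104.
E = (-104) × (98.2/32372.1) = -0.3154…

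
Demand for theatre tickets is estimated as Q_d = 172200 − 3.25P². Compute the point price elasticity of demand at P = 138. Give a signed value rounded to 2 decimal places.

-1.12

dQ_d/dP = −2·3.25·P = -897. At P = 138, Q_d = 110307.
Ed = (dQ_d/dP)·(P/Q_d) = (-897) × (138/110307) = -1.1221…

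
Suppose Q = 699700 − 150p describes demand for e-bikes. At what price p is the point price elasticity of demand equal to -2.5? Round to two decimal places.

Ed = −150p/(699700 − 150p). Set this equal to -2.5:
150p = 2.5·(699700 − 150p) ⇒ 150p(1 + 2.5) = 2.5·699700
p = 2.5·699700 / (150·3.5) = 3331.9047…

3331.90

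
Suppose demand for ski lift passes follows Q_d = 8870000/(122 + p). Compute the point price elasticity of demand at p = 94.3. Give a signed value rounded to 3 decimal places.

-0.436

dQ_d/dp = −8870000/(122 + p)² = -189.588. At p = 94.3, Q_d = 41007.9.
Ed = (dQ_d/dp)·(p/Q_d) = (-189.588) × (94.3/41007.9) = -0.43596…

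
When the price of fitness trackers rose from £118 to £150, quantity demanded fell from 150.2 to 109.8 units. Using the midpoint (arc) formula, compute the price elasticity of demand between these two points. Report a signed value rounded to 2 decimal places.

-1.30

%ΔQ = (109.8 − 150.2) / [(150.2 + 109.8)/2] = -40.4/130 = -0.310769…
%ΔP = (150 − 118) / [(118 + 150)/2] = 32/134 = 0.238805…
Arc Ed = %ΔQ / %ΔP = (-40.4/130) / (32/134) = -1.3013…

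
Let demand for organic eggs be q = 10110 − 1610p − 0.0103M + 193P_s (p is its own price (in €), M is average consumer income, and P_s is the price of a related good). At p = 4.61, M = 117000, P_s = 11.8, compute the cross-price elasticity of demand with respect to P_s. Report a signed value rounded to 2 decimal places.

0.61

At the given values, q = 10110 − 1610(4.61) − 0.0103(117000) + 193(11.8) = 3760.2.
∂q/∂P_s = 193.
E = (193) × (11.8/3760.2) = 0.6056…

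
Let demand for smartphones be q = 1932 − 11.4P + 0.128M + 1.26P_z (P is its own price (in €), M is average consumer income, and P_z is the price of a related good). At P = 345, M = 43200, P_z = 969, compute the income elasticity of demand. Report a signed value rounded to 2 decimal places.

At the given values, q = 1932 − 11.4(345) + 0.128(43200) + 1.26(969) = 4749.54.
∂q/∂M = 0.128.
E = (0.128) × (43200/4749.54) = 1.1642…

1.16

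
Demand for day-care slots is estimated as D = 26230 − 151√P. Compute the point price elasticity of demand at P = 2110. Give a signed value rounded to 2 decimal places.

dD/dP = −151/(2√P) = -1.64364. At P = 2110, D = 19293.9.
Ed = (dD/dP)·(P/D) = (-1.64364) × (2110/19293.9) = -0.1797…

-0.18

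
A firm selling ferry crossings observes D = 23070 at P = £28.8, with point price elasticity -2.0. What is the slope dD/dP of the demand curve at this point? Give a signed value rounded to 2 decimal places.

Ed = (dD/dP)·(P/D) ⇒ dD/dP = Ed·D/P = (-2.0)·23070/28.8 = -1602.0833…

-1602.08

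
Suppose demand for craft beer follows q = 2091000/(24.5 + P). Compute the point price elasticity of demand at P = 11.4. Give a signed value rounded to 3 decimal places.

dq/dP = −2091000/(24.5 + P)² = -1622.43. At P = 11.4, q = 58245.1.
Ed = (dq/dP)·(P/q) = (-1622.43) × (11.4/58245.1) = -0.31754…

-0.318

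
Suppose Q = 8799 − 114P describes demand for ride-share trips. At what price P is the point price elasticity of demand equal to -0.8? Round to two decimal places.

34.30

Ed = −114P/(8799 − 114P). Set this equal to -0.8:
114P = 0.8·(8799 − 114P) ⇒ 114P(1 + 0.8) = 0.8·8799
P = 0.8·8799 / (114·1.8) = 34.3040…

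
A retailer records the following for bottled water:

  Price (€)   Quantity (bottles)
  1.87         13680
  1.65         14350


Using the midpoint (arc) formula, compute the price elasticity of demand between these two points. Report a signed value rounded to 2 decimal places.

%ΔQ = (14350 − 13680) / [(13680 + 14350)/2] = 670/14015 = 0.047805…
%ΔP = (1.65 − 1.87) / [(1.87 + 1.65)/2] = -0.22/1.76 = -0.125
Arc Ed = %ΔQ / %ΔP = (670/14015) / (-0.22/1.76) = -0.3824…

-0.38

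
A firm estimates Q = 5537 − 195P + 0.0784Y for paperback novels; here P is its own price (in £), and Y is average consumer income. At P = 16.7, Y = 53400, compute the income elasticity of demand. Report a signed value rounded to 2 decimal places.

0.65

At the given values, Q = 5537 − 195(16.7) + 0.0784(53400) = 6467.06.
∂Q/∂Y = 0.0784.
E = (0.0784) × (53400/6467.06) = 0.6473…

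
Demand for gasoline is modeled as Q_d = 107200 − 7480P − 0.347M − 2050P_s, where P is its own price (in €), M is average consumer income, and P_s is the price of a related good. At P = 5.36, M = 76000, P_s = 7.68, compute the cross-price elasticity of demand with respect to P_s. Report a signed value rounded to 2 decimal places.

-0.63

At the given values, Q_d = 107200 − 7480(5.36) − 0.347(76000) − 2050(7.68) = 24991.2.
∂Q_d/∂P_s = -2050.
E = (-2050) × (7.68/24991.2) = -0.6299…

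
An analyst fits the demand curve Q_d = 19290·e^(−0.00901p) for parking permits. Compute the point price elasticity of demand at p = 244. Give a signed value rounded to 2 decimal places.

dQ_d/dp = −0.00901·Q_d = -19.288. At p = 244, Q_d = 2140.73.
Ed = (dQ_d/dp)·(p/Q_d) = (-19.288) × (244/2140.73) = -2.1984…

-2.20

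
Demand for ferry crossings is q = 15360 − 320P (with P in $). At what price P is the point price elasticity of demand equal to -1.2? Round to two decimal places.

26.18

Ed = −320P/(15360 − 320P). Set this equal to -1.2:
320P = 1.2·(15360 − 320P) ⇒ 320P(1 + 1.2) = 1.2·15360
P = 1.2·15360 / (320·2.2) = 26.1818…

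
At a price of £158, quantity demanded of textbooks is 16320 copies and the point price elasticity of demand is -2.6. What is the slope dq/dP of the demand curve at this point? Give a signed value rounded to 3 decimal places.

Ed = (dq/dP)·(P/q) ⇒ dq/dP = Ed·q/P = (-2.6)·16320/158 = -268.55696…

-268.557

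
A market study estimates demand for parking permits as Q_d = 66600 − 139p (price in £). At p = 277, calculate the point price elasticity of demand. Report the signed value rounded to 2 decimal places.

-1.37

dQ_d/dp = −139. At p = 277, Q_d = 66600 − 139(277) = 28097.
Ed = (dQ_d/dp)·(p/Q_d) = −139 × (277/28097) = -1.3703…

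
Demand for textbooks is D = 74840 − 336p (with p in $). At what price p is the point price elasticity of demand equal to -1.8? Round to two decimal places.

Ed = −336p/(74840 − 336p). Set this equal to -1.8:
336p = 1.8·(74840 − 336p) ⇒ 336p(1 + 1.8) = 1.8·74840
p = 1.8·74840 / (336·2.8) = 143.1887…

143.19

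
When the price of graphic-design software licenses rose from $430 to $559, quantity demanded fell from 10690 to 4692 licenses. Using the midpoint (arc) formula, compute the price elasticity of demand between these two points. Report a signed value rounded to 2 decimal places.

-2.99

%ΔQ = (4692 − 10690) / [(10690 + 4692)/2] = -5998/7691 = -0.779872…
%ΔP = (559 − 430) / [(430 + 559)/2] = 129/494.5 = 0.260869…
Arc Ed = %ΔQ / %ΔP = (-5998/7691) / (129/494.5) = -2.9895…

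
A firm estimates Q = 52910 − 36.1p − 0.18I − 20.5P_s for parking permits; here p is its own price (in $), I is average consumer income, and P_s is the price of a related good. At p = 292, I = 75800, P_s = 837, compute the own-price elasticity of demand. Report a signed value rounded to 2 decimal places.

At the given values, Q = 52910 − 36.1(292) − 0.18(75800) − 20.5(837) = 11566.3.
∂Q/∂p = −36.1.
E = (-36.1) × (292/11566.3) = -0.9113…

-0.91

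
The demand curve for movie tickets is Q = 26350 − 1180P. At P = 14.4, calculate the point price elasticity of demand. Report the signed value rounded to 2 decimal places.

dQ/dP = −1180. At P = 14.4, Q = 26350 − 1180(14.4) = 9358.
Ed = (dQ/dP)·(P/Q) = −1180 × (14.4/9358) = -1.8157…

-1.82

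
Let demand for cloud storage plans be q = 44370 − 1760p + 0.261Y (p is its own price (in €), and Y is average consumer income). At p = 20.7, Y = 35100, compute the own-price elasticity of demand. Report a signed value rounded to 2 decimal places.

At the given values, q = 44370 − 1760(20.7) + 0.261(35100) = 17099.1.
∂q/∂p = −1760.
E = (-1760) × (20.7/17099.1) = -2.1306…

-2.13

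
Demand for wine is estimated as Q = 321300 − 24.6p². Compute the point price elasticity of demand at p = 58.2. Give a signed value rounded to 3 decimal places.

-0.700

dQ/dp = −2·24.6·p = -2863.44. At p = 58.2, Q = 237973.896.
Ed = (dQ/dp)·(p/Q) = (-2863.44) × (58.2/237973.896) = -0.70029…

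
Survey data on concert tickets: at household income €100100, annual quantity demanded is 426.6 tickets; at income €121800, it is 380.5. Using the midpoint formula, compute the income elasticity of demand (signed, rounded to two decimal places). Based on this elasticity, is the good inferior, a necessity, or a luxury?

%ΔQ = (380.5 − 426.6)/[( 426.6 + 380.5)/2] = -46.1/403.55 = -0.114236…
%ΔIncome = (121800 − 100100)/[( 100100 + 121800)/2] = 21700/110950 = 0.195583…
E_income = (-46.1/403.55) / (21700/110950) = -0.5840…
E_income < 0 ⇒ inferior good.

-0.58; inferior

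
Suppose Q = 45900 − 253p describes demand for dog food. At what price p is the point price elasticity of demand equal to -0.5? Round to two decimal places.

60.47

Ed = −253p/(45900 − 253p). Set this equal to -0.5:
253p = 0.5·(45900 − 253p) ⇒ 253p(1 + 0.5) = 0.5·45900
p = 0.5·45900 / (253·1.5) = 60.4743…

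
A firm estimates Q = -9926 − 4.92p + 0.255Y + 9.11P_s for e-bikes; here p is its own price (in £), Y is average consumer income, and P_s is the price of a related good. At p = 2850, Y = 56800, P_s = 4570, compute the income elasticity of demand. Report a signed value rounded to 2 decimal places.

At the given values, Q = -9926 − 4.92(2850) + 0.255(56800) + 9.11(4570) = 32168.7.
∂Q/∂Y = 0.255.
E = (0.255) × (56800/32168.7) = 0.4502…

0.45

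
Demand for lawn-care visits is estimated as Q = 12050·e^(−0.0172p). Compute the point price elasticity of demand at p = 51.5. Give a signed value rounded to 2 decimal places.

-0.89

dQ/dp = −0.0172·Q = -85.4707. At p = 51.5, Q = 4969.23.
Ed = (dQ/dp)·(p/Q) = (-85.4707) × (51.5/4969.23) = -0.8858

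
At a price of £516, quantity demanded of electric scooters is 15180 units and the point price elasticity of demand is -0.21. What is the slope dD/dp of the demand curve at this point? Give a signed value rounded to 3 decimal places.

-6.178

Ed = (dD/dp)·(p/D) ⇒ dD/dp = Ed·D/p = (-0.21)·15180/516 = -6.17790…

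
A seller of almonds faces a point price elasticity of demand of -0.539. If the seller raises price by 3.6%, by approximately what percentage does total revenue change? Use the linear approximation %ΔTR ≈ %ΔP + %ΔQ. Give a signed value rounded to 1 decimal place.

%ΔQ ≈ Ed × %ΔP = (-0.539) × (+3.6%) = -1.9404%
%ΔTR ≈ %ΔP + %ΔQ = (+3.6%) + (-1.9404%) = +1.6596%

+1.7%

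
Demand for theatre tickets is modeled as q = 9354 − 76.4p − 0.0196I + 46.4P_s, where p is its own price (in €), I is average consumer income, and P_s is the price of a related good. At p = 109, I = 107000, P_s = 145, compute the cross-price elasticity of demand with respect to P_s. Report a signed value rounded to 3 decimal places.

At the given values, q = 9354 − 76.4(109) − 0.0196(107000) + 46.4(145) = 5657.2.
∂q/∂P_s = 46.4.
E = (46.4) × (145/5657.2) = 1.18928…

1.189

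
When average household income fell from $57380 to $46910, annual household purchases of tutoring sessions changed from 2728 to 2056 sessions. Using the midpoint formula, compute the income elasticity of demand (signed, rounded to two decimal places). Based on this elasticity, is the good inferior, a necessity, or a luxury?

%ΔQ = (2056 − 2728)/[( 2728 + 2056)/2] = -672/2392 = -0.280936…
%ΔIncome = (46910 − 57380)/[( 57380 + 46910)/2] = -10470/52145 = -0.200786…
E_income = (-672/2392) / (-10470/52145) = 1.3991…
E_income > 1 ⇒ normal good, luxury.

1.40; luxury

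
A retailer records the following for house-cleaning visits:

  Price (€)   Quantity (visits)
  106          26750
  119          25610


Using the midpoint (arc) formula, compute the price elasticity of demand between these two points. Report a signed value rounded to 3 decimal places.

%ΔQ = (25610 − 26750) / [(26750 + 25610)/2] = -1140/26180 = -0.043544…
%ΔP = (119 − 106) / [(106 + 119)/2] = 13/112.5 = 0.115555…
Arc Ed = %ΔQ / %ΔP = (-1140/26180) / (13/112.5) = -0.37682…

-0.377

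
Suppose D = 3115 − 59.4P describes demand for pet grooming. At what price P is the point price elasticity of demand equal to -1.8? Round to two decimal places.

Ed = −59.4P/(3115 − 59.4P). Set this equal to -1.8:
59.4P = 1.8·(3115 − 59.4P) ⇒ 59.4P(1 + 1.8) = 1.8·3115
P = 1.8·3115 / (59.4·2.8) = 33.7121…

33.71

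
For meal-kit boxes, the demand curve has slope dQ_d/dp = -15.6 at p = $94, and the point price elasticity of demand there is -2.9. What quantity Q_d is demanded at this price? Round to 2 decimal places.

505.66

Ed = (dQ_d/dp)·(p/Q_d) ⇒ Q_d = (dQ_d/dp)·p/Ed = (-15.6)·94/(-2.9) = 505.6551…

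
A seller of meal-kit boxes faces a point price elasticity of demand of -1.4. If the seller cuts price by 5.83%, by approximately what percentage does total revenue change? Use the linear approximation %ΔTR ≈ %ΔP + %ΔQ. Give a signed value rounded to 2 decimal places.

%ΔQ ≈ Ed × %ΔP = (-1.4) × (-5.83%) = +8.1620%
%ΔTR ≈ %ΔP + %ΔQ = (-5.83%) + (+8.1620%) = +2.3320%

+2.33%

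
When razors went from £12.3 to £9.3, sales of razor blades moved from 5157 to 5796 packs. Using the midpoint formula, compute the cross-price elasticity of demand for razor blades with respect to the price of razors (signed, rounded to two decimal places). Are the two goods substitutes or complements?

%ΔQ_{razor blades} = (5796 − 5157)/avg = 639/5476.5 = 0.116680…
%ΔP_{razors} = (9.3 − 12.3)/avg = -3/10.8 = -0.277777…
E_cross = (639/5476.5) / (-3/10.8) = -0.4200…
E_cross < 0 ⇒ the goods are complements.

-0.42; complements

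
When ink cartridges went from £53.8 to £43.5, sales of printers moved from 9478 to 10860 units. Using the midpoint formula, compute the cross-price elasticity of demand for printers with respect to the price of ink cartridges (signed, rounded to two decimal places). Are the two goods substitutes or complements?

%ΔQ_{printers} = (10860 − 9478)/avg = 1382/10169 = 0.135903…
%ΔP_{ink cartridges} = (43.5 − 53.8)/avg = -10.3/48.65 = -0.211716…
E_cross = (1382/10169) / (-10.3/48.65) = -0.6419…
E_cross < 0 ⇒ the goods are complements.

-0.64; complements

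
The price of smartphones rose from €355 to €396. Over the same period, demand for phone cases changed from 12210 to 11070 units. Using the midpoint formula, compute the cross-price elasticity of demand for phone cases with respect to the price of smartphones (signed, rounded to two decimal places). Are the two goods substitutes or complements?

-0.90; complements

%ΔQ_{phone cases} = (11070 − 12210)/avg = -1140/11640 = -0.097938…
%ΔP_{smartphones} = (396 − 355)/avg = 41/375.5 = 0.109187…
E_cross = (-1140/11640) / (41/375.5) = -0.8969…
E_cross < 0 ⇒ the goods are complements.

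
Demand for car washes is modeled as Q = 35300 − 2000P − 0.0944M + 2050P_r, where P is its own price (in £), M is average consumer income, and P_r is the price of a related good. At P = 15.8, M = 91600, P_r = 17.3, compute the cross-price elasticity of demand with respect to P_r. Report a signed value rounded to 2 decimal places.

At the given values, Q = 35300 − 2000(15.8) − 0.0944(91600) + 2050(17.3) = 30517.96.
∂Q/∂P_r = 2050.
E = (2050) × (17.3/30517.96) = 1.1621…

1.16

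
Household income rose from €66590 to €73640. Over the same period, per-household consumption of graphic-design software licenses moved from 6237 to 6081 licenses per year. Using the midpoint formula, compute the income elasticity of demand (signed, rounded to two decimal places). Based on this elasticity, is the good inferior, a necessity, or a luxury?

%ΔQ = (6081 − 6237)/[( 6237 + 6081)/2] = -156/6159 = -0.025328…
%ΔIncome = (73640 − 66590)/[( 66590 + 73640)/2] = 7050/70115 = 0.100549…
E_income = (-156/6159) / (7050/70115) = -0.2519…
E_income < 0 ⇒ inferior good.

-0.25; inferior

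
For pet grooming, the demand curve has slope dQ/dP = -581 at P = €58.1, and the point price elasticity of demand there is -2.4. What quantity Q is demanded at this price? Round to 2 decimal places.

Ed = (dQ/dP)·(P/Q) ⇒ Q = (dQ/dP)·P/Ed = (-581)·58.1/(-2.4) = 14065.0416…

14065.04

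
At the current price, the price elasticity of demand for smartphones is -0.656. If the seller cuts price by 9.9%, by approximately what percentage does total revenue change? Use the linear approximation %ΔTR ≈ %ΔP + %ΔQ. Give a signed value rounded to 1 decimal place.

-3.4%

%ΔQ ≈ Ed × %ΔP = (-0.656) × (-9.9%) = +6.4944%
%ΔTR ≈ %ΔP + %ΔQ = (-9.9%) + (+6.4944%) = -3.4056%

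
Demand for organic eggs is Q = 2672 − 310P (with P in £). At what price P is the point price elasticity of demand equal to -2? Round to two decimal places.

5.75

Ed = −310P/(2672 − 310P). Set this equal to -2:
310P = 2·(2672 − 310P) ⇒ 310P(1 + 2) = 2·2672
P = 2·2672 / (310·3) = 5.7462…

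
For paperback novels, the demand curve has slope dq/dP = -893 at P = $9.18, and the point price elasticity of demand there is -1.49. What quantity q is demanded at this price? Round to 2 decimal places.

Ed = (dq/dP)·(P/q) ⇒ q = (dq/dP)·P/Ed = (-893)·9.18/(-1.49) = 5501.8389…

5501.84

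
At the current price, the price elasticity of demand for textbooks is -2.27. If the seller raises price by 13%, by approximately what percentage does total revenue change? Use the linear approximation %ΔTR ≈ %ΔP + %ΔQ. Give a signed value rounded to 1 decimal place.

-16.5%

%ΔQ ≈ Ed × %ΔP = (-2.27) × (+13%) = -29.5100%
%ΔTR ≈ %ΔP + %ΔQ = (+13%) + (-29.5100%) = -16.5100%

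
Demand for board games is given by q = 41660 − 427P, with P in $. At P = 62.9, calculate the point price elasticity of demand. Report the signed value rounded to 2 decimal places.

dq/dP = −427. At P = 62.9, q = 41660 − 427(62.9) = 14801.7.
Ed = (dq/dP)·(P/q) = −427 × (62.9/14801.7) = -1.8145…

-1.81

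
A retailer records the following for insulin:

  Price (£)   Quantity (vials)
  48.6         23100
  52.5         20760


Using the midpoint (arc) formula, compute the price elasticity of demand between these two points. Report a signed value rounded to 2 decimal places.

-1.38

%ΔQ = (20760 − 23100) / [(23100 + 20760)/2] = -2340/21930 = -0.106703…
%ΔP = (52.5 − 48.6) / [(48.6 + 52.5)/2] = 3.9/50.55 = 0.077151…
Arc Ed = %ΔQ / %ΔP = (-2340/21930) / (3.9/50.55) = -1.3830…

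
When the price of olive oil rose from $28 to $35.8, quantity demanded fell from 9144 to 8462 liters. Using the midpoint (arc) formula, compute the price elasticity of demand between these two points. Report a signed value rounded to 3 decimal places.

%ΔQ = (8462 − 9144) / [(9144 + 8462)/2] = -682/8803 = -0.077473…
%ΔP = (35.8 − 28) / [(28 + 35.8)/2] = 7.8/31.9 = 0.244514…
Arc Ed = %ΔQ / %ΔP = (-682/8803) / (7.8/31.9) = -0.31684…

-0.317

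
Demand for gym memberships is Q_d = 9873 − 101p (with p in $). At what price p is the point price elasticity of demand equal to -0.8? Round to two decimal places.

43.45

Ed = −101p/(9873 − 101p). Set this equal to -0.8:
101p = 0.8·(9873 − 101p) ⇒ 101p(1 + 0.8) = 0.8·9873
p = 0.8·9873 / (101·1.8) = 43.4455…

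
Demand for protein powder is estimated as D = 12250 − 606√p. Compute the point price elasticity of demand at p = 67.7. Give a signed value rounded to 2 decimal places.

dD/dp = −606/(2√p) = -36.8255. At p = 67.7, D = 7263.83.
Ed = (dD/dp)·(p/D) = (-36.8255) × (67.7/7263.83) = -0.3432…

-0.34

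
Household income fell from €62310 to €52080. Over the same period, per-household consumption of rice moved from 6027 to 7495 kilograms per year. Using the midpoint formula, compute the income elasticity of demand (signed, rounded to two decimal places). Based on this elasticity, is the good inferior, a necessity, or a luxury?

%ΔQ = (7495 − 6027)/[( 6027 + 7495)/2] = 1468/6761 = 0.217127…
%ΔIncome = (52080 − 62310)/[( 62310 + 52080)/2] = -10230/57195 = -0.178861…
E_income = (1468/6761) / (-10230/57195) = -1.2139…
E_income < 0 ⇒ inferior good.

-1.21; inferior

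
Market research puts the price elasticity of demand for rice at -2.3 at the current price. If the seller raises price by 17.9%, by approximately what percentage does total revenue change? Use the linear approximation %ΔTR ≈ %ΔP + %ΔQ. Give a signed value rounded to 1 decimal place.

%ΔQ ≈ Ed × %ΔP = (-2.3) × (+17.9%) = -41.1700%
%ΔTR ≈ %ΔP + %ΔQ = (+17.9%) + (-41.1700%) = -23.2700%

-23.3%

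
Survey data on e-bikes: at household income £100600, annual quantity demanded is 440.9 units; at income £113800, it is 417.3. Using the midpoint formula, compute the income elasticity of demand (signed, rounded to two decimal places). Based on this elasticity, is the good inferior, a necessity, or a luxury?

-0.45; inferior

%ΔQ = (417.3 − 440.9)/[( 440.9 + 417.3)/2] = -23.6/429.1 = -0.054998…
%ΔIncome = (113800 − 100600)/[( 100600 + 113800)/2] = 13200/107200 = 0.123134…
E_income = (-23.6/429.1) / (13200/107200) = -0.4466…
E_income < 0 ⇒ inferior good.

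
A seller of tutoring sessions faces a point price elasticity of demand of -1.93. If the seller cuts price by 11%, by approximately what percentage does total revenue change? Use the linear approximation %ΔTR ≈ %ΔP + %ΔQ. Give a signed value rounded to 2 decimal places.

%ΔQ ≈ Ed × %ΔP = (-1.93) × (-11%) = +21.2300%
%ΔTR ≈ %ΔP + %ΔQ = (-11%) + (+21.2300%) = +10.2300%

+10.23%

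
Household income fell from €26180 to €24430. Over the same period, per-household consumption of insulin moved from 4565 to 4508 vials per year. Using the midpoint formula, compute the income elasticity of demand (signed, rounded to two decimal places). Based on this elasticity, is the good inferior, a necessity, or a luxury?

%ΔQ = (4508 − 4565)/[( 4565 + 4508)/2] = -57/4536.5 = -0.012564…
%ΔIncome = (24430 − 26180)/[( 26180 + 24430)/2] = -1750/25305 = -0.069156…
E_income = (-57/4536.5) / (-1750/25305) = 0.1816…
0 < E_income < 1 ⇒ normal good, necessity.

0.18; necessity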